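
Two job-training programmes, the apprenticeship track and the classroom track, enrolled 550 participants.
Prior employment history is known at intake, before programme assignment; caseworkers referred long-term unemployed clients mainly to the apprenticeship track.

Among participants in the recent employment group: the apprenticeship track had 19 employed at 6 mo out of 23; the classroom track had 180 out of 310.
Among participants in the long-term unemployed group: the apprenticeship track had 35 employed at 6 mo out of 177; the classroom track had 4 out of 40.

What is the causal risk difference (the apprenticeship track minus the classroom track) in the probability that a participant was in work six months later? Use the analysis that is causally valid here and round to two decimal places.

The stratified and pooled comparisons disagree (the apprenticeship track wins within each prior employment history; the classroom track wins overall), so the answer turns on the causal role of prior employment history.
The imbalance in prior employment history arose from how participants were allocated, not from anything the programme did; and prior employment history independently affects the outcome. The pooled gap is confounded — condition on prior employment history.
Adjusting over the population distribution of prior employment history: 0.605·(0.826−0.581) + 0.395·(0.198−0.100) = +0.187.

+0.19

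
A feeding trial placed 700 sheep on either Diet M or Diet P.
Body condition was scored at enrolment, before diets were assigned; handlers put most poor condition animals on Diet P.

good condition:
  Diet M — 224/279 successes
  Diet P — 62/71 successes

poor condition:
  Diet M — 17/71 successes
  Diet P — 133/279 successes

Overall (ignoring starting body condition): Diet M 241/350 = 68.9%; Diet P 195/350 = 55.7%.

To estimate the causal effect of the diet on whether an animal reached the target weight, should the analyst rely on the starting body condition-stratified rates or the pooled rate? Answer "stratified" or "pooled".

Diet P is higher inside every starting body condition stratum but Diet M is higher in aggregate. Whether to stratify depends on how starting body condition relates to the diet.
Since starting body condition is a pre-existing factor (not a product of the diet) and it affects the outcome on its own, it is a confounder. The stratified rates, not the pooled rate, identify the causal effect.
Within each level — good condition: 80.3% vs 87.3%; poor condition: 23.9% vs 47.7% — Diet P is higher every time.

stratified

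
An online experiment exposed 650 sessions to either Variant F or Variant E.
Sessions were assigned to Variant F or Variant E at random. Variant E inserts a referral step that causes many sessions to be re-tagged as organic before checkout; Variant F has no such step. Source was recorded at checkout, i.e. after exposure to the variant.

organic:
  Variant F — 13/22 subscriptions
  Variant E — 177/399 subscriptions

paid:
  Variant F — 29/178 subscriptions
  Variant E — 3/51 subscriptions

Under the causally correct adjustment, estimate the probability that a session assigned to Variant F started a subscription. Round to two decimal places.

The traffic source-specific comparison favours Variant F throughout, but the pooled figures favour Variant E. The question is whether to condition on traffic source.
Because the variant influences traffic source, traffic source is a post-treatment mediator, not a confounder. Stratifying on it would bias the estimate; the causal effect is the crude pooled difference.
So P(outcome | do(Variant F)) is just the pooled rate for Variant F: 42/200 = 0.210.

0.21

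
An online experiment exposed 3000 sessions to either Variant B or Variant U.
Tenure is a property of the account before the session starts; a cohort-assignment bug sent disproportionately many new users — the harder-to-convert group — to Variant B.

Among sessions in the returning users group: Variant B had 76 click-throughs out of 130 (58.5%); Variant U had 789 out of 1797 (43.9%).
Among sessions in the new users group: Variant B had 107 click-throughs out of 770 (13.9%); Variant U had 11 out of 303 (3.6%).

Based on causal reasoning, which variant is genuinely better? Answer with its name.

Variant B

The stratified and pooled comparisons disagree (Variant B wins within each user tenure; Variant U wins overall), so the answer turns on the causal role of user tenure.
Nothing the variant does changes user tenure; the imbalance is an allocation artefact. With user tenure also predicting the outcome, the pooled figure is confounded, and the within-stratum comparison is the causal one.
Within each level — returning users: 58.5% vs 43.9%; new users: 13.9% vs 3.6% — Variant B is higher every time.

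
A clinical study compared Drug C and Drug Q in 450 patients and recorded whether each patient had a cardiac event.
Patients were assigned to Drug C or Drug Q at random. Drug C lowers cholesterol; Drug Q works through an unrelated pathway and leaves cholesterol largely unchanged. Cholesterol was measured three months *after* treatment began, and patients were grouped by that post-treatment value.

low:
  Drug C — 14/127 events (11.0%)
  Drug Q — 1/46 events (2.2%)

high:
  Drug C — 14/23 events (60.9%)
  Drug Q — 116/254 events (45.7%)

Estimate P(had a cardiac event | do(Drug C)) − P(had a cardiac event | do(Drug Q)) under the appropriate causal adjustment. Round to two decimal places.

-0.20

The cholesterol-specific comparison favours Drug Q throughout, but the pooled figures favour Drug C. The question is whether to condition on cholesterol.
Cholesterol here is a post-treatment variable shaped by the drug; conditioning on it would introduce bias rather than remove it. The overall comparison is the causal one.
The causal difference is the pooled difference: 0.187 − 0.390 = -0.203.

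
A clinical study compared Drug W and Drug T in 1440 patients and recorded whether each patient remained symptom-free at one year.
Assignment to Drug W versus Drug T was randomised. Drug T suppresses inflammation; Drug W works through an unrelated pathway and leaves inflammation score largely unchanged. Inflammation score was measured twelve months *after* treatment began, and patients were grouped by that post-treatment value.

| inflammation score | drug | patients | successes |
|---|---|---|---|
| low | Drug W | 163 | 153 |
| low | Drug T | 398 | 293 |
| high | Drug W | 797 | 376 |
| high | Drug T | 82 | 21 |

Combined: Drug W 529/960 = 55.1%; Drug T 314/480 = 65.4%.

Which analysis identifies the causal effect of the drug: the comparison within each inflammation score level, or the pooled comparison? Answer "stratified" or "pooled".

pooled

Inflammation score here is a post-treatment variable shaped by the drug; conditioning on it would introduce bias rather than remove it. The overall comparison is the causal one.
Pooled: Drug W 55.1% vs Drug T 65.4%; Drug T is higher overall.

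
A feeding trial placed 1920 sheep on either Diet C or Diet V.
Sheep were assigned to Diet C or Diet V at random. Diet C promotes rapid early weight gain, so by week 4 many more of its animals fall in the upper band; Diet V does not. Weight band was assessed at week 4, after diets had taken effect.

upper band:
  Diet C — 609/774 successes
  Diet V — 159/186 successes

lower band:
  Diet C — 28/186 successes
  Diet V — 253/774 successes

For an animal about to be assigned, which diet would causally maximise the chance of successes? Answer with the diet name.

Within every week-4 weight band level Diet V has the higher rate, yet pooled Diet C does — Simpson's reversal.
Week-4 weight band here is a post-treatment variable shaped by the diet; conditioning on it would introduce bias rather than remove it. The overall comparison is the causal one.
Pooled: Diet C 66.4% vs Diet V 42.9%; Diet C is higher overall.

Diet C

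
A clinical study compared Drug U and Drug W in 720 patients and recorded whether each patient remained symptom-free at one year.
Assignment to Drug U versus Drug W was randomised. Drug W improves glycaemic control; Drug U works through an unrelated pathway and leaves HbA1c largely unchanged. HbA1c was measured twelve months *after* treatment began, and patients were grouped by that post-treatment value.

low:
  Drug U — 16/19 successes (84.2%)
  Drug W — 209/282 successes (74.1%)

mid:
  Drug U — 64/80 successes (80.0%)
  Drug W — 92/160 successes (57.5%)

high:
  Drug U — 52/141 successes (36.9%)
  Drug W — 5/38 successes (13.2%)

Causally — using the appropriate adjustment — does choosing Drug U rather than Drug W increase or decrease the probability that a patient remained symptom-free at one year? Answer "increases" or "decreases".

decreases

The HbA1c-specific comparison favours Drug U throughout, but the pooled figures favour Drug W. The question is whether to condition on HbA1c.
Because the drug influences HbA1c, HbA1c is a post-treatment mediator, not a confounder. Stratifying on it would bias the estimate; the causal effect is the crude pooled difference.
Pooled: Drug U 55.0% vs Drug W 63.7%; Drug W is higher overall.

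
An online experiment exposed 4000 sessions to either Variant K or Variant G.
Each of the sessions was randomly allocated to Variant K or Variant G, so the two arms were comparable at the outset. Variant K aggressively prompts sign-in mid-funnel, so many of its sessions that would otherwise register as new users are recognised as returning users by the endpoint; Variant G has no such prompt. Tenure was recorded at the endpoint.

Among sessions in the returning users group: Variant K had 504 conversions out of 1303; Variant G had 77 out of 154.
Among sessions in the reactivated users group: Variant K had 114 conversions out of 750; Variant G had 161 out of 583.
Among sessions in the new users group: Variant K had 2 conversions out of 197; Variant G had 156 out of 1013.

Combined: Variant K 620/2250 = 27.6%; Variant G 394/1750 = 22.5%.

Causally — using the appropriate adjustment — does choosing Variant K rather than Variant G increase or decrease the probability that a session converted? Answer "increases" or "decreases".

increases

Because the variant influences user tenure, user tenure is a post-treatment mediator, not a confounder. Stratifying on it would bias the estimate; the causal effect is the crude pooled difference.
Pooled: Variant K 27.6% vs Variant G 22.5%; Variant K is higher overall.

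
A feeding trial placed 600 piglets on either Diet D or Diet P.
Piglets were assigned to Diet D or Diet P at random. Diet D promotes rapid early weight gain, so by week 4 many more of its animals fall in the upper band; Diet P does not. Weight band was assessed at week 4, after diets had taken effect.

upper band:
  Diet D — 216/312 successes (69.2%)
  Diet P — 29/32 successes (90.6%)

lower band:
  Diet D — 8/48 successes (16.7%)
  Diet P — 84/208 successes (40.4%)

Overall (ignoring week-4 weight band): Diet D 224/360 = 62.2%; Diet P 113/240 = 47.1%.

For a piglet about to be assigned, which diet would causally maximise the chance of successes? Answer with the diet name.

Diet D

Because the diet influences week-4 weight band, week-4 weight band is a post-treatment mediator, not a confounder. Stratifying on it would bias the estimate; the causal effect is the crude pooled difference.
Pooled: Diet D 62.2% vs Diet P 47.1%; Diet D is higher overall.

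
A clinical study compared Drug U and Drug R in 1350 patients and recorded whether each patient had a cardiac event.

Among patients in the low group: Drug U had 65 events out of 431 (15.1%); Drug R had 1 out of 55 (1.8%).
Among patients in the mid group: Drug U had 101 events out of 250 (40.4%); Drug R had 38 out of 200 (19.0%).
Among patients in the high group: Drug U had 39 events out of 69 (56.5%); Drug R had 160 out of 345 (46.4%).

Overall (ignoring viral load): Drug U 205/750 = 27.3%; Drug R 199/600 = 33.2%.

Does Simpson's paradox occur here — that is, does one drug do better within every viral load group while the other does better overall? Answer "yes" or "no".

Within each viral load level (low 15.1% vs 1.8%; mid 40.4% vs 19.0%; high 56.5% vs 46.4%), Drug R has the lower rate every time. Pooled: 27.3% vs 33.2% — Drug U has the lower rate overall. The two comparisons disagree.

yes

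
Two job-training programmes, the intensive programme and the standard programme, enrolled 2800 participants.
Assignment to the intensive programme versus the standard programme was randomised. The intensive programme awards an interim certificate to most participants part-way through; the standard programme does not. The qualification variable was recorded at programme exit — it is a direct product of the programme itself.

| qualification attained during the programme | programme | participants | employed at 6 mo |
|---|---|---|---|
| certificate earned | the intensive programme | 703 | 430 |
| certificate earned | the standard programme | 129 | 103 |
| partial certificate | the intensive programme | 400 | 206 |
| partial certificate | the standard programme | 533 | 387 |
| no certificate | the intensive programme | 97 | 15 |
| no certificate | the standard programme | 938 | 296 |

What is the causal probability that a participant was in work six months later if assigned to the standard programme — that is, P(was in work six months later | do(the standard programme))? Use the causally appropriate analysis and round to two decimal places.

0.49

Qualification attained during the programme is downstream of the programme. One should not condition on a consequence of treatment, so the overall rates are the right comparison.
So P(outcome | do(the standard programme)) is just the pooled rate for the standard programme: 786/1600 = 0.491.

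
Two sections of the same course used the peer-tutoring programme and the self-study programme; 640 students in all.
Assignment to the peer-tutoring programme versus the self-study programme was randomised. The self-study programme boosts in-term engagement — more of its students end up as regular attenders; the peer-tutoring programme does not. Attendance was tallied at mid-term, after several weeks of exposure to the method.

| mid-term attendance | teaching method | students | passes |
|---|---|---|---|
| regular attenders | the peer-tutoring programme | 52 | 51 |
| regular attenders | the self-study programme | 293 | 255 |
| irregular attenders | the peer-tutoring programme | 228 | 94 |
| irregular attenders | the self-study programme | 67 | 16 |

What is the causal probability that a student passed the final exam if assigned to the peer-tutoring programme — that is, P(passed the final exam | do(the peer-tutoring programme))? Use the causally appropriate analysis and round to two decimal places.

0.52

Because the teaching method influences mid-term attendance, mid-term attendance is a post-treatment mediator, not a confounder. Stratifying on it would bias the estimate; the causal effect is the crude pooled difference.
So P(outcome | do(the peer-tutoring programme)) is just the pooled rate for the peer-tutoring programme: 145/280 = 0.518.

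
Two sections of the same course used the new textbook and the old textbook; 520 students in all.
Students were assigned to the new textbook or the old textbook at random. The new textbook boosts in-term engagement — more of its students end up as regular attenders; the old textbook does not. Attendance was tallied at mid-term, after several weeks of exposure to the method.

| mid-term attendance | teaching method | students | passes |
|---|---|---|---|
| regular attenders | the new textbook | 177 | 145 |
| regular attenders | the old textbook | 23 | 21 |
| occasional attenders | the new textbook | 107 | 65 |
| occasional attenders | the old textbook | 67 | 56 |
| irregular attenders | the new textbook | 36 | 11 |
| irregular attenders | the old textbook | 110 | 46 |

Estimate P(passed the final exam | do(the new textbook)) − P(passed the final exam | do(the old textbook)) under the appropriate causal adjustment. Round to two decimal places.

+0.08

The mid-term attendance-specific comparison favours the old textbook throughout, but the pooled figures favour the new textbook. The question is whether to condition on mid-term attendance.
The distribution of mid-term attendance is itself part of what the teaching method does — it is an intermediate outcome. Holding it fixed would remove that part of the effect; the total effect is the pooled difference.
The causal difference is the pooled difference: 0.691 − 0.615 = +0.076.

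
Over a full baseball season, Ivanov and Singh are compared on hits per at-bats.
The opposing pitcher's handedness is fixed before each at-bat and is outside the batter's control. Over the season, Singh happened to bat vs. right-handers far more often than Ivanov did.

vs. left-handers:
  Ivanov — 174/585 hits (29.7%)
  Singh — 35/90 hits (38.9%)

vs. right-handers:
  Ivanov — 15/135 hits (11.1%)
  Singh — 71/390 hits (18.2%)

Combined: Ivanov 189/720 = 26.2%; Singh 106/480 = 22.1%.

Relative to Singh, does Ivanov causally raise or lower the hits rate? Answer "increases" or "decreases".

Singh is higher inside every pitcher handedness stratum but Ivanov is higher in aggregate. Whether to stratify depends on how pitcher handedness relates to the player.
Pitcher handedness differs across players for reasons unrelated to any effect of the player itself, and it separately predicts the outcome — a classic confounder. We must compare within pitcher handedness levels.
Within each level — vs. left-handers: 29.7% vs 38.9%; vs. right-handers: 11.1% vs 18.2% — Singh is higher every time.

decreases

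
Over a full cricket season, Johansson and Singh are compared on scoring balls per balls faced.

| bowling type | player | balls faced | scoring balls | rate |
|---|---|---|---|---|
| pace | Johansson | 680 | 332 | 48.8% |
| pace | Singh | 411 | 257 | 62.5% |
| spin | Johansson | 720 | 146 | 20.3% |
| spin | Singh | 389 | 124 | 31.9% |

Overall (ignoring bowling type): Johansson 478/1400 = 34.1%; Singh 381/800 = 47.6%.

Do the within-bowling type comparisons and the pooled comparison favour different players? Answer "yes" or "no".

Within each bowling type level (pace 48.8% vs 62.5%; spin 20.3% vs 31.9%), Singh has the higher rate every time. Pooled: 34.1% vs 47.6% — Singh has the higher rate overall. They agree.

no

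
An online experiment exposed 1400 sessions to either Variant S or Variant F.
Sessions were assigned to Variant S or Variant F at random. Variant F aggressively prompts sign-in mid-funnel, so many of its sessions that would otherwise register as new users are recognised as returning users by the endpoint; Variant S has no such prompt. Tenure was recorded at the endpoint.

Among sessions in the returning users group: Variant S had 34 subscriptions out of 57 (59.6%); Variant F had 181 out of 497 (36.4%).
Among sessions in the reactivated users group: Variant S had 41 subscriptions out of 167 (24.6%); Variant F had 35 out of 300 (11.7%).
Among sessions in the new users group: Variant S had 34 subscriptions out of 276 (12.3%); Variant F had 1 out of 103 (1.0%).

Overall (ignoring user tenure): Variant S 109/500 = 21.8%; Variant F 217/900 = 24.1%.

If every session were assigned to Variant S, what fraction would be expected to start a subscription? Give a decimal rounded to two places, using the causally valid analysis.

Because the variant influences user tenure, user tenure is a post-treatment mediator, not a confounder. Stratifying on it would bias the estimate; the causal effect is the crude pooled difference.
So P(outcome | do(Variant S)) is just the pooled rate for Variant S: 109/500 = 0.218.

0.22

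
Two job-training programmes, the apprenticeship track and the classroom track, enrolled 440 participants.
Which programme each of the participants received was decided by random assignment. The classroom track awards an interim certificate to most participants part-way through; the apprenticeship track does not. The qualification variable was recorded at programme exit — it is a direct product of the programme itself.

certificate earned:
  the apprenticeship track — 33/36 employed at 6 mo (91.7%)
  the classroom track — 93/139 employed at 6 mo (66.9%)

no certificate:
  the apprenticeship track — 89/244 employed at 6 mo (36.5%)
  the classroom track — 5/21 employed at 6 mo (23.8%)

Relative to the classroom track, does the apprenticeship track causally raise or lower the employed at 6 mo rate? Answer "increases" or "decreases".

Qualification attained during the programme is recorded after the programme and is itself shifted by it — it sits on the causal path from programme to outcome. Conditioning on a mediator would strip out part of the effect we want; the pooled comparison gives the total causal effect.
Pooled: the apprenticeship track 43.6% vs the classroom track 61.3%; the classroom track is higher overall.

decreases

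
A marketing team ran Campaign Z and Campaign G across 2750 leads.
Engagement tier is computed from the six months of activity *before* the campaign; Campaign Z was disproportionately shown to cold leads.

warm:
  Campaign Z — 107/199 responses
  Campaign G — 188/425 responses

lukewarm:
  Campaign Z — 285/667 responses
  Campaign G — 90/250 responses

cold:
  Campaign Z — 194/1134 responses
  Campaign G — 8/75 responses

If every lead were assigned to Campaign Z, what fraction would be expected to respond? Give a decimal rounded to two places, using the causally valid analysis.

0.34

The imbalance in engagement tier arose from how leads were allocated, not from anything the campaign did; and engagement tier independently affects the outcome. The pooled gap is confounded — condition on engagement tier.
Standardising Campaign Z to the population engagement tier mix: 0.227·107/199 + 0.333·285/667 + 0.440·194/1134 = 0.340.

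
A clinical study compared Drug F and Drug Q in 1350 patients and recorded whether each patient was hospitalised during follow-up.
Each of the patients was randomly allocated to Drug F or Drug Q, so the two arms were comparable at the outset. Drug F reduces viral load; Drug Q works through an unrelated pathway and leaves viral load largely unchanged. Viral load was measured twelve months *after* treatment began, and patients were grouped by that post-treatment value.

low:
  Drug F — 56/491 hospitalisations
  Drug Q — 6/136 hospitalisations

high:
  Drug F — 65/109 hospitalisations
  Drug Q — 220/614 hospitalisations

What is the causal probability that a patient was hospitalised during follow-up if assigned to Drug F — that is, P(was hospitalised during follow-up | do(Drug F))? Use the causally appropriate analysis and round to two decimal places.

The stratified and pooled comparisons disagree (Drug Q wins within each viral load; Drug F wins overall), so the answer turns on the causal role of viral load.
Because the drug influences viral load, viral load is a post-treatment mediator, not a confounder. Stratifying on it would bias the estimate; the causal effect is the crude pooled difference.
So P(outcome | do(Drug F)) is just the pooled rate for Drug F: 121/600 = 0.202.

0.20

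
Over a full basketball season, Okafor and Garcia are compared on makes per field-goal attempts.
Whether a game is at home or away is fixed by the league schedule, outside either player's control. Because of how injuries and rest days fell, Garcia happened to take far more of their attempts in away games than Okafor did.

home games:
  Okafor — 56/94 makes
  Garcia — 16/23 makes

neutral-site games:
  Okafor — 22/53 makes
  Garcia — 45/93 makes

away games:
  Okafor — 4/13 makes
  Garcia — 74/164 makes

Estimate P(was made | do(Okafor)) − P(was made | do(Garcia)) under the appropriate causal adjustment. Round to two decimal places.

-0.11

Nothing the player does changes game venue; the imbalance is an allocation artefact. With game venue also predicting the outcome, the pooled figure is confounded, and the within-stratum comparison is the causal one.
Adjusting over the population distribution of game venue: 0.266·(0.596−0.696) + 0.332·(0.415−0.484) + 0.402·(0.308−0.451) = -0.107.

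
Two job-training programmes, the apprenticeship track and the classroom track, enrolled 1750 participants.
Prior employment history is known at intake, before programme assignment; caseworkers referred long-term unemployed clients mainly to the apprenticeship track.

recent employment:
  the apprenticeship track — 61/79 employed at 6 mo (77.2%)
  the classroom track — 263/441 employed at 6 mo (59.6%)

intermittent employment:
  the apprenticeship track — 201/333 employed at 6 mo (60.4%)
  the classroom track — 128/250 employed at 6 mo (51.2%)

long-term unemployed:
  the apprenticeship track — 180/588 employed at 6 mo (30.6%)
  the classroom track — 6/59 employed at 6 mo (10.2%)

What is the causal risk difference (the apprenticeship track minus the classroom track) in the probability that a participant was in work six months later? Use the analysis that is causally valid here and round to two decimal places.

+0.16

Within every prior employment history level the apprenticeship track has the higher rate, yet pooled the classroom track does — Simpson's reversal.
Prior employment history differs across programmes for reasons unrelated to any effect of the programme itself, and it separately predicts the outcome — a classic confounder. We must compare within prior employment history levels.
Adjusting over the population distribution of prior employment history: 0.297·(0.772−0.596) + 0.333·(0.604−0.512) + 0.370·(0.306−0.102) = +0.158.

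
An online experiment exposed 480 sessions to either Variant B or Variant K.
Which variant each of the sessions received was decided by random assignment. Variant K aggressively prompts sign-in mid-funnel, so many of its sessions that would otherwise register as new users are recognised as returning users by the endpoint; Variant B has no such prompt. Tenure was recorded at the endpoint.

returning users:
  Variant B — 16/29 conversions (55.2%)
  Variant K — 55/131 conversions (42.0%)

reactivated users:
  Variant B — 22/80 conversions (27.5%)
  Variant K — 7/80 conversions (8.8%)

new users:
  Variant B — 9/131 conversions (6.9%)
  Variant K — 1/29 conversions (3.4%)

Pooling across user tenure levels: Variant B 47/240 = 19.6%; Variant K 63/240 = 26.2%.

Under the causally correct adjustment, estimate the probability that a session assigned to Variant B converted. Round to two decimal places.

0.20

Because the variant influences user tenure, user tenure is a post-treatment mediator, not a confounder. Stratifying on it would bias the estimate; the causal effect is the crude pooled difference.
So P(outcome | do(Variant B)) is just the pooled rate for Variant B: 47/240 = 0.196.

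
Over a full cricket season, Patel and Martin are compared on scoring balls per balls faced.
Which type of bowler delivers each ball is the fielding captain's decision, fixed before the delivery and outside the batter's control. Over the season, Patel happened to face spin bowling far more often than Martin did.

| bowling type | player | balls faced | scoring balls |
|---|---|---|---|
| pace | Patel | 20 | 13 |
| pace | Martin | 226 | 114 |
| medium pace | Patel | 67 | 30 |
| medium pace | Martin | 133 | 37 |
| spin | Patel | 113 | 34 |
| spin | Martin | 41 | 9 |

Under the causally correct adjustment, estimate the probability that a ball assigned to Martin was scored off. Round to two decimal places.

0.36

Bowling type is set before the player has any effect — it is not caused by the player — and it independently drives the outcome. That makes it a confounder, so the causal comparison is within bowling type levels.
Standardising Martin to the population bowling type mix: 0.410·114/226 + 0.333·37/133 + 0.257·9/41 = 0.356.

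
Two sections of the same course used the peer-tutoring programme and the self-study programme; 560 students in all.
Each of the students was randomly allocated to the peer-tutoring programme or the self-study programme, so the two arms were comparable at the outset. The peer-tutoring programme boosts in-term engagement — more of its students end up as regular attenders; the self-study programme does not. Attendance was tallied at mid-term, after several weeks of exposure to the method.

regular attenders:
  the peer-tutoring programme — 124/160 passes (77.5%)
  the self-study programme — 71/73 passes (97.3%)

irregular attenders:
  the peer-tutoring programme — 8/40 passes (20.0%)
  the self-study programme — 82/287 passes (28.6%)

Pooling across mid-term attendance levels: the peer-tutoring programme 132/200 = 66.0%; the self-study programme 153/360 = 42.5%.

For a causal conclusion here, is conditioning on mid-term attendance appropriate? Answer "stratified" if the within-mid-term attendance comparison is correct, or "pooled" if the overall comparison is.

The mid-term attendance-specific comparison favours the self-study programme throughout, but the pooled figures favour the peer-tutoring programme. The question is whether to condition on mid-term attendance.
Mid-term attendance lies on the pathway teaching method → mid-term attendance → outcome, so adjusting for it blocks the indirect effect. For the total causal effect of teaching method, use the unadjusted pooled rates.
Pooled: the peer-tutoring programme 66.0% vs the self-study programme 42.5%; the peer-tutoring programme is higher overall.

pooled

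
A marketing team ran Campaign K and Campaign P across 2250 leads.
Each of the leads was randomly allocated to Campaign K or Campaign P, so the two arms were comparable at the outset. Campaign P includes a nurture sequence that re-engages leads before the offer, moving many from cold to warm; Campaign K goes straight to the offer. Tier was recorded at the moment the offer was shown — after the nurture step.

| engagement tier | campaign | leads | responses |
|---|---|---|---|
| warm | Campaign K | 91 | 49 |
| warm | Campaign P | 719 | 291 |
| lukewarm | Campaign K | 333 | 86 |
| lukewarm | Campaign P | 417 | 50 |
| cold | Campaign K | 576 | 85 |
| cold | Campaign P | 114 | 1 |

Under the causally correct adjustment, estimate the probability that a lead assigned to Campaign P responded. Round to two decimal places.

The stratified and pooled comparisons disagree (Campaign K wins within each engagement tier; Campaign P wins overall), so the answer turns on the causal role of engagement tier.
The distribution of engagement tier is itself part of what the campaign does — it is an intermediate outcome. Holding it fixed would remove that part of the effect; the total effect is the pooled difference.
So P(outcome | do(Campaign P)) is just the pooled rate for Campaign P: 342/1250 = 0.274.

0.27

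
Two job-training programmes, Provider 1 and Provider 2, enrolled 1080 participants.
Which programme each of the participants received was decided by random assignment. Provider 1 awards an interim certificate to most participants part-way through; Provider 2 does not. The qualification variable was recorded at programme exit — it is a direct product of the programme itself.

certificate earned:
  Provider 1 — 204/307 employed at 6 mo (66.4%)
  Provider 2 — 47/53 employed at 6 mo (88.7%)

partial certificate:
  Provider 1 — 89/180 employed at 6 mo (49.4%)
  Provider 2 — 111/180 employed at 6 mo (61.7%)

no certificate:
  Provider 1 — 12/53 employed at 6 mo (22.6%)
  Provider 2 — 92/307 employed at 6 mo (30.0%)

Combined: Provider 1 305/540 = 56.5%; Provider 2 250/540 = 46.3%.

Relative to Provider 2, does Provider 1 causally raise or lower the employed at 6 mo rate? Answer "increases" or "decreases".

increases

Within every qualification attained during the programme level Provider 2 has the higher rate, yet pooled Provider 1 does — Simpson's reversal.
The distribution of qualification attained during the programme is itself part of what the programme does — it is an intermediate outcome. Holding it fixed would remove that part of the effect; the total effect is the pooled difference.
Pooled: Provider 1 56.5% vs Provider 2 46.3%; Provider 1 is higher overall.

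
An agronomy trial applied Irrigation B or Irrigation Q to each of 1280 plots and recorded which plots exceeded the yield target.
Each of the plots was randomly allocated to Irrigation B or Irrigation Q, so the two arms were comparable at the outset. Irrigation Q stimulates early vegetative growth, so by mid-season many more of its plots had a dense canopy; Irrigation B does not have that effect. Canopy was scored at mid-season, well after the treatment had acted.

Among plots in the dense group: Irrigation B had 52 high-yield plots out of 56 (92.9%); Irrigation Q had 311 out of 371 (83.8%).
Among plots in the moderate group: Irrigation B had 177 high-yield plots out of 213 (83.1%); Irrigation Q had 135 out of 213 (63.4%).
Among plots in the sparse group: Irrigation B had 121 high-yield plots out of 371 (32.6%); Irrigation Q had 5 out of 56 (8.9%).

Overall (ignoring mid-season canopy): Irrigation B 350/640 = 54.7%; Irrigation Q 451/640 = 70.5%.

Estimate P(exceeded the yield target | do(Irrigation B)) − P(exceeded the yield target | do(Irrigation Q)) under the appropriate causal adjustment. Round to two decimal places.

The mid-season canopy-specific comparison favours Irrigation B throughout, but the pooled figures favour Irrigation Q. The question is whether to condition on mid-season canopy.
Mid-season canopy is downstream of the irrigation. One should not condition on a consequence of treatment, so the overall rates are the right comparison.
The causal difference is the pooled difference: 0.547 − 0.705 = -0.158.

-0.16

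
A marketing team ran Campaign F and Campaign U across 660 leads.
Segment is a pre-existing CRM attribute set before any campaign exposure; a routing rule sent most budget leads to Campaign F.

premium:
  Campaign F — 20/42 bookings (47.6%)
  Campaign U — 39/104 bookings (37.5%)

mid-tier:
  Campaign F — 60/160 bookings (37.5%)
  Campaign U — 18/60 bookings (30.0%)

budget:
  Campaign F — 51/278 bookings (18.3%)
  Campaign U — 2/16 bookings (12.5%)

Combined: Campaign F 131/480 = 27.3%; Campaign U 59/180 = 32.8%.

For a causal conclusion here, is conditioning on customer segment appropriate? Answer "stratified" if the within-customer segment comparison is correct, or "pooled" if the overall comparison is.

stratified

Campaign F is higher inside every customer segment stratum but Campaign U is higher in aggregate. Whether to stratify depends on how customer segment relates to the campaign.
Customer segment satisfies the back-door criterion: it is not a descendant of the campaign, and it blocks the spurious path from campaign to outcome. Adjusting for it (i.e., using the within-customer segment rates) gives the causal effect.
Within each level — premium: 47.6% vs 37.5%; mid-tier: 37.5% vs 30.0%; budget: 18.3% vs 12.5% — Campaign F is higher every time.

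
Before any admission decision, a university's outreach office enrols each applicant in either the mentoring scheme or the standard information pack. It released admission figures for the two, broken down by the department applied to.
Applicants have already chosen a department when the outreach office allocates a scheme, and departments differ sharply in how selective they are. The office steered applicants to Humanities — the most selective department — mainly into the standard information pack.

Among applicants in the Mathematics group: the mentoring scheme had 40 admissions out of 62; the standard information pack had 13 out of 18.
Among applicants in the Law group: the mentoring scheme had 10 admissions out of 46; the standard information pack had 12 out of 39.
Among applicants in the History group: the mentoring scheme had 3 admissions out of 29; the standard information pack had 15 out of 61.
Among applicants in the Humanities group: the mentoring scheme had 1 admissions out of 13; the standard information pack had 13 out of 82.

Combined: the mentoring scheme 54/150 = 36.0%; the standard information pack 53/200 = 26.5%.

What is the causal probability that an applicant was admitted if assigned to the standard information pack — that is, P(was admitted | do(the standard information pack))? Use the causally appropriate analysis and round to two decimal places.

the standard information pack is higher inside every department stratum but the mentoring scheme is higher in aggregate. Whether to stratify depends on how department relates to the outreach scheme.
Nothing the outreach scheme does changes department; the imbalance is an allocation artefact. With department also predicting the outcome, the pooled figure is confounded, and the within-stratum comparison is the causal one.
Standardising the standard information pack to the population department mix: 0.229·13/18 + 0.243·12/39 + 0.257·15/61 + 0.271·13/82 = 0.346.

0.35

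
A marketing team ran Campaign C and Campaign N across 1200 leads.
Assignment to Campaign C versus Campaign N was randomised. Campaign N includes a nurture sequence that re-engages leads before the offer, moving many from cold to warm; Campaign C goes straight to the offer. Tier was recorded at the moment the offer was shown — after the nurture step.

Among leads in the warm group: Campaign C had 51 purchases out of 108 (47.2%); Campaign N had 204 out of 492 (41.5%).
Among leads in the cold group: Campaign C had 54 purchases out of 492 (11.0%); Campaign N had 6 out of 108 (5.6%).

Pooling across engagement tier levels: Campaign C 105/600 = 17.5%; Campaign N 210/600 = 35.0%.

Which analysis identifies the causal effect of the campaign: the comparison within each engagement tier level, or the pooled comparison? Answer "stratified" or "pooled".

Within every engagement tier level Campaign C has the higher rate, yet pooled Campaign N does — Simpson's reversal.
Engagement tier here is a post-treatment variable shaped by the campaign; conditioning on it would introduce bias rather than remove it. The overall comparison is the causal one.
Pooled: Campaign C 17.5% vs Campaign N 35.0%; Campaign N is higher overall.

pooled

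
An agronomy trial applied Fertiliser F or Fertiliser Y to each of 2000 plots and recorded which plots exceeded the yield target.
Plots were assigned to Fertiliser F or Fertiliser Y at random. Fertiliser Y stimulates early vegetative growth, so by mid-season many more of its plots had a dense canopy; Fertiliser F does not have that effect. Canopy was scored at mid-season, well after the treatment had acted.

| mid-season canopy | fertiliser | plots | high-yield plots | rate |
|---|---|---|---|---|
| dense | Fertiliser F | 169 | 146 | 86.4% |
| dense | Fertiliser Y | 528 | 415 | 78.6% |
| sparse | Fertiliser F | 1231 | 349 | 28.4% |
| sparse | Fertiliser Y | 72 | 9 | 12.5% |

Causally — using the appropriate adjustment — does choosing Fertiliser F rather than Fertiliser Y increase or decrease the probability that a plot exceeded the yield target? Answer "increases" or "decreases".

decreases

The mid-season canopy-specific comparison favours Fertiliser F throughout, but the pooled figures favour Fertiliser Y. The question is whether to condition on mid-season canopy.
Mid-season canopy lies on the pathway fertiliser → mid-season canopy → outcome, so adjusting for it blocks the indirect effect. For the total causal effect of fertiliser, use the unadjusted pooled rates.
Pooled: Fertiliser F 35.4% vs Fertiliser Y 70.7%; Fertiliser Y is higher overall.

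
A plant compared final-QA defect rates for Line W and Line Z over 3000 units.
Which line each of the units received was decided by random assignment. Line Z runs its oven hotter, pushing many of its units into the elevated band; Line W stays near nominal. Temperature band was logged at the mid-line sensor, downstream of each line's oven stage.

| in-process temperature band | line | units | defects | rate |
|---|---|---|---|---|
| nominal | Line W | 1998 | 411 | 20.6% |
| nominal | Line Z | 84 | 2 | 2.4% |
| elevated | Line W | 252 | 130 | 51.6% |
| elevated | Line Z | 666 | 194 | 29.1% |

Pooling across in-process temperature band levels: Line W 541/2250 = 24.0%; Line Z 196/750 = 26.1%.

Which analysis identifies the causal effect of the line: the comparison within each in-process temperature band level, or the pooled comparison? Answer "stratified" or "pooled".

Within every in-process temperature band level Line Z has the lower rate, yet pooled Line W does — Simpson's reversal.
Because the line influences in-process temperature band, in-process temperature band is a post-treatment mediator, not a confounder. Stratifying on it would bias the estimate; the causal effect is the crude pooled difference.
Pooled: Line W 24.0% vs Line Z 26.1%; Line W is lower overall.

pooled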